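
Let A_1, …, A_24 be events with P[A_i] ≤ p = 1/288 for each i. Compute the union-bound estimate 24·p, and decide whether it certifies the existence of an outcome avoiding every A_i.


Union bound: P[∪_{i=1}^{24} A_i] ≤ Σ_i P[A_i] ≤ 24·p = 24·(1/288) = 1/12.
Numerically: 1/12 ≈ 0.08333.
Is 1/12 < 1? YES.
Since P[∪ A_i] ≤ 1/12 < 1, the complement has P[∩ A_i^c] ≥ 1 − 1/12 = 11/12 > 0, so some outcome avoids every A_i.

24·p = 1/12 ≈ 0.08333; existence CERTIFIED by the union bound.


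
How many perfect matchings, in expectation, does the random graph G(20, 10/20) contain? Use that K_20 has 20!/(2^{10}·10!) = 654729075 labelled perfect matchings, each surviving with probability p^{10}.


K_20 has 20!/(2^{10}·10!) = 654729075 labelled perfect matchings.
For each such perfect matching H, let X_H = 1 if all 10 edges of H are present in G. Then P[X_H = 1] = p^{10} = (1/2)^{10} = 1/1024.
Summing the indicators: E[X] = Σ_H E[X_H] = 654729075 · p^{10} = 654729075 · 1/1024 = 654729075/1024.
Numerically: E[X] ≈ 6.394e+05.

E[X] = 654729075 · (1/2)^{10} = 654729075/1024 ≈ 6.394e+05.


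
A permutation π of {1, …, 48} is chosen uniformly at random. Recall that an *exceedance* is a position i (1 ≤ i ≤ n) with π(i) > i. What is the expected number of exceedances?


Write X = Σ_{i=1}^{48} X_i, where X_i = 1_{π(i) > i}.
For each fixed i, π(i) is uniform over {1, …, 48} (marginal of a uniform permutation), so P[π(i) > i] = (n − i)/n. Summing: Σ_{i=1}^{48} (n − i)/n = (0 + 1 + … + 47)/48 = 48(48 − 1)/(2·48) = (48 − 1)/2.
Hence E[X] = Σ_{i=1}^{48} (48 − i)/48 = 47/2 ≈ 23.500.

E[X] = 47/2 = 23.500.


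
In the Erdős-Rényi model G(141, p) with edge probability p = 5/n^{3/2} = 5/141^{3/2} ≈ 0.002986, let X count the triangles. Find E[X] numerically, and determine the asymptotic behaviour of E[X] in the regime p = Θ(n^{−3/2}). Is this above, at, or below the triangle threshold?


Number of potential triangles: C(141, 3) = 457310.
Each occurs with probability p³ ≈ (0.002986)³ ≈ 2.663324e-08.
By linearity: E[X] = C(141, 3)·p³ ≈ 457310 · 2.663324e-08 ≈ 0.0122.
Since α = 3/2 > 1, p = c/n^{3/2} = o(1/n) is below the triangle threshold p ~ 1/n. Asymptotically E[X] ~ (c³/6)·n^{3(1−α)} = (5³/6)·n^{-1.5} → 0, so by Markov's inequality G has no triangles w.h.p.

E[X] ≈ 0.0122; in regime p = Θ(1/n^{3/2}) E[X] tends to 0 (below the triangle threshold p ~ 1/n).


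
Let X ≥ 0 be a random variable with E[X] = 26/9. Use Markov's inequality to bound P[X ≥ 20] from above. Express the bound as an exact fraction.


μ = E[X] = 26/9, a = 20.
Markov: P[X ≥ 20] ≤ μ/a = (26/9)/20 = 13/90.
Numerically: ≈ 0.144444.
(Since a = 20 > μ = 2.888889, the bound 13/90 is < 1 and informative.)

P[X ≥ 20] ≤ 13/90 ≈ 0.144444.


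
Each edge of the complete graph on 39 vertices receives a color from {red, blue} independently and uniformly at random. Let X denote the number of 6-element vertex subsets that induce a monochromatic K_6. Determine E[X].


Let X = Σ_S X_S over the C(39, 6) = 3262623 subsets S of size 6, where X_S = 1 if the K_6 on S is monochromatic.
For a fixed S, the K_6 on S has C(6, 2) = 15 edges. P[all 15 edges red] = (1/2)^15, and likewise for blue, so P[monochromatic] = 2·(1/2)^15 = 2^{1 − 15} = 1/16384.
By linearity: E[X] = C(39, 6) · 2^{1 − 15} = 3262623 · 1/16384 = 3262623/16384.
Numerically: E[X] ≈ 199.134705.

E[X] = C(39,6)·2^(1−C(6,2)) = 3262623/16384 ≈ 199.134705.


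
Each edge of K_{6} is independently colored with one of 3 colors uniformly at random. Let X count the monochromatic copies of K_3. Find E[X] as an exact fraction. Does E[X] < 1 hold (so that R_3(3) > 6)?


E[X] = C(6, 3) · 3^{1 − 3} = 20 · 3^{−2} = 20/9.
As a reduced fraction: E[X] = 20/9 ≈ 2.2222.
Is E[X] < 1? NO.
Since E[X] ≥ 1, the first-moment bound is inconclusive at n = 6; it does NOT by itself certify R_3(3) > 6.

E[X] = 20/9 ≈ 2.2222; E[X] ≥ 1; first-moment method inconclusive here.


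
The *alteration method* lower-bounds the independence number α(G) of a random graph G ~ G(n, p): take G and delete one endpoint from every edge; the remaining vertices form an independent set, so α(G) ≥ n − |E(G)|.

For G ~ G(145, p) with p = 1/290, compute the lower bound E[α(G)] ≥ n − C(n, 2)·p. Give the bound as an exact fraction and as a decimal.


E[|E(G)|] = C(145, 2)·p = 10440 · (1/290) = 36.
E[α(G)] ≥ n − E[|E(G)|] = 145 − 36 = 109.
Numerically: ≈ 109.00000.
(This is only a lower bound; the true E[α(G)] may be larger.)

E[α(G)] ≥ 109 ≈ 109.00000.


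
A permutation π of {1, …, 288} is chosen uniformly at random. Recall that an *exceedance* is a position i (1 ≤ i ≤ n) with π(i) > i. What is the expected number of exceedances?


Write X = Σ_{i=1}^{288} X_i, where X_i = 1_{π(i) > i}.
For each fixed i, π(i) is uniform over {1, …, 288} (marginal of a uniform permutation), so P[π(i) > i] = (n − i)/n. Summing: Σ_{i=1}^{288} (n − i)/n = (0 + 1 + … + 287)/288 = 288(288 − 1)/(2·288) = (288 − 1)/2.
Hence E[X] = Σ_{i=1}^{288} (288 − i)/288 = 287/2 ≈ 143.500.

E[X] = 287/2 = 143.500.


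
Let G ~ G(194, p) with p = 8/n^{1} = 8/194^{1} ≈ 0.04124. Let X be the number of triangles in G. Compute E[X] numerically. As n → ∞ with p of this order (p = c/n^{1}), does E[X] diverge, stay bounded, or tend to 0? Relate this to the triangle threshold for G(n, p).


Number of potential triangles: C(194, 3) = 1198144.
Each occurs with probability p³ ≈ (0.04124)³ ≈ 7.012369e-05.
By linearity: E[X] = C(194, 3)·p³ ≈ 1198144 · 7.012369e-05 ≈ 84.0183.
Here α = 1, so p = 8/n is exactly at the triangle threshold p ~ 1/n. Asymptotically E[X] → c³/6 = 8³/6 = 256/3 ≈ 85.3333, a bounded constant. In this regime the triangle count is asymptotically Poisson(c³/6).

E[X] ≈ 84.0183; in regime p = Θ(1/n^{1}) E[X] stays bounded (at the triangle threshold p ~ 1/n).


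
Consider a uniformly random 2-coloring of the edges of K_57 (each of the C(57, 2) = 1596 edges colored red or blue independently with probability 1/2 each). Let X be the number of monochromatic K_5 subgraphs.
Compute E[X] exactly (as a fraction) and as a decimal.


Let X = Σ_S X_S over the C(57, 5) = 4187106 subsets S of size 5, where X_S = 1 if the K_5 on S is monochromatic.
For a fixed S, the K_5 on S has C(5, 2) = 10 edges. P[all 10 edges red] = (1/2)^10, and likewise for blue, so P[monochromatic] = 2·(1/2)^10 = 2^{1 − 10} = 1/512.
By linearity: E[X] = C(57, 5) · 2^{1 − 10} = 4187106 · 1/512 = 2093553/256.
Numerically: E[X] ≈ 8177.94141.

E[X] = C(57,5)·2^(1−C(5,2)) = 2093553/256 ≈ 8177.94141.


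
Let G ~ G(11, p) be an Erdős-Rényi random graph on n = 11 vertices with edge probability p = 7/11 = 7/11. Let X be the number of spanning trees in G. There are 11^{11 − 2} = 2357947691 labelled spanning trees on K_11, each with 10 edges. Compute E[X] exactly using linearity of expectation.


K_11 has 11^{11 − 2} = 2357947691 labelled spanning trees.
For each such spanning tree H, let X_H = 1 if all 10 edges of H are present in G. Then P[X_H = 1] = p^{10} = (7/11)^{10} = 282475249/25937424601.
Summing the indicators: E[X] = Σ_H E[X_H] = 2357947691 · p^{10} = 2357947691 · 282475249/25937424601 = 282475249/11.
Numerically: E[X] ≈ 2.57e+07.

E[X] = 2357947691 · (7/11)^{10} = 282475249/11 ≈ 2.57e+07.


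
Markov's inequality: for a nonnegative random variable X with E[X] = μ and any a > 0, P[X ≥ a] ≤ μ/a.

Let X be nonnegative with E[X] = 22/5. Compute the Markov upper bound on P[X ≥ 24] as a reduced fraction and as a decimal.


μ = E[X] = 22/5, a = 24.
Markov: P[X ≥ 24] ≤ μ/a = (22/5)/24 = 11/60.
Numerically: ≈ 0.183333.
(Since a = 24 > μ = 4.400000, the bound 11/60 is < 1 and informative.)

P[X ≥ 24] ≤ 11/60 ≈ 0.183333.


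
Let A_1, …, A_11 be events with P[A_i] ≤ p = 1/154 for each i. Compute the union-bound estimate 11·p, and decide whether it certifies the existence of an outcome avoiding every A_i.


Union bound: P[∪_{i=1}^{11} A_i] ≤ Σ_i P[A_i] ≤ 11·p = 11·(1/154) = 1/14.
Numerically: 1/14 ≈ 0.0714.
Is 1/14 < 1? YES.
Since P[∪ A_i] ≤ 1/14 < 1, the complement has P[∩ A_i^c] ≥ 1 − 1/14 = 13/14 > 0, so some outcome avoids every A_i.

11·p = 1/14 ≈ 0.0714; existence CERTIFIED by the union bound.


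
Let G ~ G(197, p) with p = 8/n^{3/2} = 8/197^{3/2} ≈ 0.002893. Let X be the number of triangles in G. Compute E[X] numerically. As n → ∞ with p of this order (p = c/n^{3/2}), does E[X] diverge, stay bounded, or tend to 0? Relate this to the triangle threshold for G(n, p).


Number of potential triangles: C(197, 3) = 1254890.
Each occurs with probability p³ ≈ (0.002893)³ ≈ 2.421988e-08.
By linearity: E[X] = C(197, 3)·p³ ≈ 1254890 · 2.421988e-08 ≈ 0.0304.
Since α = 3/2 > 1, p = c/n^{3/2} = o(1/n) is below the triangle threshold p ~ 1/n. Asymptotically E[X] ~ (c³/6)·n^{3(1−α)} = (8³/6)·n^{-1.5} → 0, so by Markov's inequality G has no triangles w.h.p.

E[X] ≈ 0.0304; in regime p = Θ(1/n^{3/2}) E[X] tends to 0 (below the triangle threshold p ~ 1/n).


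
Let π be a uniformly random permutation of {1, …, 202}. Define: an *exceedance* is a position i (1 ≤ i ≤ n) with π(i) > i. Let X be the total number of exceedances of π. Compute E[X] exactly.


Write X = Σ_{i=1}^{202} X_i, where X_i = 1_{π(i) > i}.
For each fixed i, π(i) is uniform over {1, …, 202} (marginal of a uniform permutation), so P[π(i) > i] = (n − i)/n. Summing: Σ_{i=1}^{202} (n − i)/n = (0 + 1 + … + 201)/202 = 202(202 − 1)/(2·202) = (202 − 1)/2.
Hence E[X] = Σ_{i=1}^{202} (202 − i)/202 = 201/2 ≈ 100.500.

E[X] = 201/2 = 100.500.


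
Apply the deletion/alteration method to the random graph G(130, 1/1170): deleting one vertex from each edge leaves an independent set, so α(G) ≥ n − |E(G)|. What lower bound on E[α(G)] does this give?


E[|E(G)|] = C(130, 2)·p = 8385 · (1/1170) = 43/6.
E[α(G)] ≥ n − E[|E(G)|] = 130 − 43/6 = 737/6.
Numerically: ≈ 122.833333.
(This is only a lower bound; the true E[α(G)] may be larger.)

E[α(G)] ≥ 737/6 ≈ 122.833333.


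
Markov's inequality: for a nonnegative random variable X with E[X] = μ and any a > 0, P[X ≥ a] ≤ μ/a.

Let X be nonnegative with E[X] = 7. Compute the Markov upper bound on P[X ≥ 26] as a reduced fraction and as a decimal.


μ = E[X] = 7, a = 26.
Markov: P[X ≥ 26] ≤ μ/a = (7)/26 = 7/26.
Numerically: ≈ 0.269231.
(Since a = 26 > μ = 7.000000, the bound 7/26 is < 1 and informative.)

P[X ≥ 26] ≤ 7/26 ≈ 0.269231.


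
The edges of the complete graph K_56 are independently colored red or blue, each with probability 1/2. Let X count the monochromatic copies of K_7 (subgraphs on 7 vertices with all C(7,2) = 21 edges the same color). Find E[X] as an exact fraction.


Let X = Σ_S X_S over the C(56, 7) = 231917400 subsets S of size 7, where X_S = 1 if the K_7 on S is monochromatic.
For a fixed S, the K_7 on S has C(7, 2) = 21 edges. P[all 21 edges red] = (1/2)^21, and likewise for blue, so P[monochromatic] = 2·(1/2)^21 = 2^{1 − 21} = 1/1048576.
By linearity of expectation: E[X] = C(56, 7) · 2^{1 − 21} = 231917400 · 1/1048576 = 28989675/131072.
Numerically: E[X] ≈ 221.174.

E[X] = C(56,7)·2^(1−C(7,2)) = 28989675/131072 ≈ 221.174.


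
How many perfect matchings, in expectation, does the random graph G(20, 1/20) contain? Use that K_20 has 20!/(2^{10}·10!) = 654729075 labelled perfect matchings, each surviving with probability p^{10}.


K_20 has 20!/(2^{10}·10!) = 654729075 labelled perfect matchings.
For each such perfect matching H, let X_H = 1 if all 10 edges of H are present in G. Then P[X_H = 1] = p^{10} = (1/20)^{10} = 1/10240000000000.
By linearity: E[X] = Σ_H E[X_H] = 654729075 · p^{10} = 654729075 · 1/10240000000000 = 26189163/409600000000.
Numerically: E[X] ≈ 6.39384e-05.

E[X] = 654729075 · (1/20)^{10} = 26189163/409600000000 ≈ 6.39384e-05.


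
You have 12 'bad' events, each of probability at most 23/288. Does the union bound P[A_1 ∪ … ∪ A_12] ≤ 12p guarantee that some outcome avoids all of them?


Union bound: P[∪_{i=1}^{12} A_i] ≤ Σ_i P[A_i] ≤ 12·p = 12·(23/288) = 23/24.
Numerically: 23/24 ≈ 0.9583333.
Is 23/24 < 1? YES.
Since P[∪ A_i] ≤ 23/24 < 1, the complement has P[∩ A_i^c] ≥ 1 − 23/24 = 1/24 > 0, so some outcome avoids every A_i.

12·p = 23/24 ≈ 0.9583333; existence CERTIFIED by the union bound.


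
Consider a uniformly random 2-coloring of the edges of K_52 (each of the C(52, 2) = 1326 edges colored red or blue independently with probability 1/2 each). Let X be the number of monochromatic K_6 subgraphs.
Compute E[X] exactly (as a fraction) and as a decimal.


Let X = Σ_S X_S over the C(52, 6) = 20358520 subsets S of size 6, where X_S = 1 if the K_6 on S is monochromatic.
For a fixed S, the K_6 on S has C(6, 2) = 15 edges. P[all 15 edges red] = (1/2)^15, and likewise for blue, so P[monochromatic] = 2·(1/2)^15 = 2^{1 − 15} = 1/16384.
By linearity: E[X] = C(52, 6) · 2^{1 − 15} = 20358520 · 1/16384 = 2544815/2048.
Numerically: E[X] ≈ 1242.585449.

E[X] = C(52,6)·2^(1−C(6,2)) = 2544815/2048 ≈ 1242.585449.


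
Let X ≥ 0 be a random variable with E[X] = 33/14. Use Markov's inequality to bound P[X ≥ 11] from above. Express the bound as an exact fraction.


μ = E[X] = 33/14, a = 11.
Markov: P[X ≥ 11] ≤ μ/a = (33/14)/11 = 3/14.
Numerically: ≈ 0.214.
(Since a = 11 > μ = 2.357, the bound 3/14 is < 1 and informative.)

P[X ≥ 11] ≤ 3/14 ≈ 0.214.


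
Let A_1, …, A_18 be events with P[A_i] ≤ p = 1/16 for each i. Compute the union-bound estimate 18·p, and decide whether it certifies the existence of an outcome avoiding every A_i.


Union bound: P[∪_{i=1}^{18} A_i] ≤ Σ_i P[A_i] ≤ 18·p = 18·(1/16) = 9/8.
Numerically: 9/8 ≈ 1.1250.
Is 9/8 < 1? NO.
Since the bound 9/8 is ≥ 1, the union bound is uninformative here; it does NOT by itself certify existence.

18·p = 9/8 ≈ 1.1250; existence NOT certified by the union bound.


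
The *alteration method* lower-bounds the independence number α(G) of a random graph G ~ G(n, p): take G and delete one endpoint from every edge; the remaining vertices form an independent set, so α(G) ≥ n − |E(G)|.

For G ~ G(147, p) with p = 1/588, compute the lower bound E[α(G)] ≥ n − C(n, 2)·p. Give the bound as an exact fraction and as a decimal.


E[|E(G)|] = C(147, 2)·p = 10731 · (1/588) = 73/4.
E[α(G)] ≥ n − E[|E(G)|] = 147 − 73/4 = 515/4.
Numerically: ≈ 128.750000.
(This is only a lower bound; the true E[α(G)] may be larger.)

E[α(G)] ≥ 515/4 ≈ 128.750000.


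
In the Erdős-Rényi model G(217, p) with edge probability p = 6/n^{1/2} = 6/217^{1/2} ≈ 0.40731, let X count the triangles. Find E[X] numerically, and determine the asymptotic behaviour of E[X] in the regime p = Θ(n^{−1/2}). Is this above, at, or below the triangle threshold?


Number of potential triangles: C(217, 3) = 1679580.
Each occurs with probability p³ ≈ (0.40731)³ ≈ 6.7571592e-02.
By linearity: E[X] = C(217, 3)·p³ ≈ 1679580 · 6.7571592e-02 ≈ 113491.89430.
Since α = 1/2 < 1, p = c/n^{1/2} ≫ 1/n is above the triangle threshold p ~ 1/n. Asymptotically E[X] ~ (c³/6)·n^{3(1−α)} = (6³/6)·n^{1.5} → ∞; triangles are abundant w.h.p.

E[X] ≈ 113491.89430; in regime p = Θ(1/n^{1/2}) E[X] diverges (above the triangle threshold p ~ 1/n).


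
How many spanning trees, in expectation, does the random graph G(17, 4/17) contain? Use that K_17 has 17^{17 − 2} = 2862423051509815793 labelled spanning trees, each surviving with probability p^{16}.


K_17 has 17^{17 − 2} = 2862423051509815793 labelled spanning trees.
For each such spanning tree H, let X_H = 1 if all 16 edges of H are present in G. Then P[X_H = 1] = p^{16} = (4/17)^{16} = 4294967296/48661191875666868481.
Summing the indicators: E[X] = Σ_H E[X_H] = 2862423051509815793 · p^{16} = 2862423051509815793 · 4294967296/48661191875666868481 = 4294967296/17.
Numerically: E[X] ≈ 2.53e+08.

E[X] = 2862423051509815793 · (4/17)^{16} = 4294967296/17 ≈ 2.53e+08.


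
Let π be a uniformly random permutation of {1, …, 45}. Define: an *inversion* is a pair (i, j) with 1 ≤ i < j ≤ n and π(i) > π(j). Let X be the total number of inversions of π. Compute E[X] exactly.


Write X = Σ X_I over the C(45, 2) = 990 pairs i < j, with X_I the indicator of one inversion.
There are 990 indicators.
For each fixed pair i < j, the values π(i) and π(j) are two distinct elements of {1, …, 45} in uniformly random order; by symmetry P[π(i) > π(j)] = 1/2.
By linearity: E[X] = 990 · (1/2) = C(45, 2) · (1/2) = 990/2 = 495 ≈ 495.00000.

E[X] = 495 = 495.00000.


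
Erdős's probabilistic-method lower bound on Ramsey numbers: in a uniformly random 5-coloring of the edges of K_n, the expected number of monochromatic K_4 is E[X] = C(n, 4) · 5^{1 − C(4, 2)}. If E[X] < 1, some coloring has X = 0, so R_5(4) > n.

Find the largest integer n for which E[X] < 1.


We need C(n, 4) · 5^{1 − 6} < 1, i.e. C(n, 4) < 5^{6 − 1} = 3125.
Check values of n near the boundary:
  n = 16: C(16, 4) = 1820; 1820 < 3125? YES
  n = 17: C(17, 4) = 2380; 2380 < 3125? YES
  n = 18: C(18, 4) = 3060; 3060 < 3125? YES
  n = 19: C(19, 4) = 3876; 3876 < 3125? NO
The largest n with C(n, 4) < 3125 is n = 18 (where E[X] = 612/625 ≈ 0.979200). Hence R_5(4) > 18, i.e. R_5(4) ≥ 19.

Largest n = 18; hence R_5(4) > 18.


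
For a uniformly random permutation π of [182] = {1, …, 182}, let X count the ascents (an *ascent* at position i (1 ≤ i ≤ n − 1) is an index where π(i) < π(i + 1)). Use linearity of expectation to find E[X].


Write X = Σ X_I over i = 1, …, 181, with X_I the indicator of one ascent.
There are 181 indicators.
For each fixed i, the pair (π(i), π(i+1)) is a uniformly random ordered pair of distinct values from {1, …, 182}; by symmetry P[π(i) < π(i+1)] = 1/2.
By linearity: E[X] = 181 · (1/2) = (182 − 1) · (1/2) = 181/2 ≈ 90.500.

E[X] = 181/2 = 90.500.


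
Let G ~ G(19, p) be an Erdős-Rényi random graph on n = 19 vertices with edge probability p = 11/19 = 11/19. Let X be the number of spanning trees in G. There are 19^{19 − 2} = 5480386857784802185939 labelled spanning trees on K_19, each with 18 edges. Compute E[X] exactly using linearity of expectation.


K_19 has 19^{19 − 2} = 5480386857784802185939 labelled spanning trees.
For each such spanning tree H, let X_H = 1 if all 18 edges of H are present in G. Then P[X_H = 1] = p^{18} = (11/19)^{18} = 5559917313492231481/104127350297911241532841.
Summing the indicators: E[X] = Σ_H E[X_H] = 5480386857784802185939 · p^{18} = 5480386857784802185939 · 5559917313492231481/104127350297911241532841 = 5559917313492231481/19.
Numerically: E[X] ≈ 2.9263e+17.

E[X] = 5480386857784802185939 · (11/19)^{18} = 5559917313492231481/19 ≈ 2.9263e+17.


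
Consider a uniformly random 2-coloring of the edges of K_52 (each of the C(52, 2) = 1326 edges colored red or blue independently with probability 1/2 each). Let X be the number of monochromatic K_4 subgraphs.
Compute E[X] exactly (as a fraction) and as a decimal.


Let X = Σ_S X_S over the C(52, 4) = 270725 subsets S of size 4, where X_S = 1 if the K_4 on S is monochromatic.
For a fixed S, the K_4 on S has C(4, 2) = 6 edges. P[all 6 edges red] = (1/2)^6, and likewise for blue, so P[monochromatic] = 2·(1/2)^6 = 2^{1 − 6} = 1/32.
By linearity of expectation: E[X] = C(52, 4) · 2^{1 − 6} = 270725 · 1/32 = 270725/32.
Numerically: E[X] ≈ 8460.15625.

E[X] = C(52,4)·2^(1−C(4,2)) = 270725/32 ≈ 8460.15625.


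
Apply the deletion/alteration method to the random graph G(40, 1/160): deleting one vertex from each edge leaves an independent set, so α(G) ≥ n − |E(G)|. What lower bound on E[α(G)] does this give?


E[|E(G)|] = C(40, 2)·p = 780 · (1/160) = 39/8.
E[α(G)] ≥ n − E[|E(G)|] = 40 − 39/8 = 281/8.
Numerically: ≈ 35.125000.
(This is only a lower bound; the true E[α(G)] may be larger.)

E[α(G)] ≥ 281/8 ≈ 35.125000.


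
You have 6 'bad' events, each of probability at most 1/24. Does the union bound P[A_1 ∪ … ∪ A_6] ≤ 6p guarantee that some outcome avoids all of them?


Union bound: P[∪_{i=1}^{6} A_i] ≤ Σ_i P[A_i] ≤ 6·p = 6·(1/24) = 1/4.
Numerically: 1/4 ≈ 0.25000.
Is 1/4 < 1? YES.
Since P[∪ A_i] ≤ 1/4 < 1, the complement has P[∩ A_i^c] ≥ 1 − 1/4 = 3/4 > 0, so some outcome avoids every A_i.

6·p = 1/4 ≈ 0.25000; existence CERTIFIED by the union bound.


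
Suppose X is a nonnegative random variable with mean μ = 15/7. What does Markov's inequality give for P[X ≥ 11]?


μ = E[X] = 15/7, a = 11.
Markov: P[X ≥ 11] ≤ μ/a = (15/7)/11 = 15/77.
Numerically: ≈ 0.1948.
(Since a = 11 > μ = 2.1429, the bound 15/77 is < 1 and informative.)

P[X ≥ 11] ≤ 15/77 ≈ 0.1948.


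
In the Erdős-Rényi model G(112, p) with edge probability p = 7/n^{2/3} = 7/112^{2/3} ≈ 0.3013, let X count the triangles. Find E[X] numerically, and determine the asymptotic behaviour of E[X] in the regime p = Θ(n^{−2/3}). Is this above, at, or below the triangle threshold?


Number of potential triangles: C(112, 3) = 227920.
Each occurs with probability p³ ≈ (0.3013)³ ≈ 2.734375e-02.
By linearity: E[X] = C(112, 3)·p³ ≈ 227920 · 2.734375e-02 ≈ 6232.1875.
Since α = 2/3 < 1, p = c/n^{2/3} ≫ 1/n is above the triangle threshold p ~ 1/n. Asymptotically E[X] ~ (c³/6)·n^{3(1−α)} = (7³/6)·n^{1} → ∞; triangles are abundant w.h.p.

E[X] ≈ 6232.1875; in regime p = Θ(1/n^{2/3}) E[X] diverges (above the triangle threshold p ~ 1/n).


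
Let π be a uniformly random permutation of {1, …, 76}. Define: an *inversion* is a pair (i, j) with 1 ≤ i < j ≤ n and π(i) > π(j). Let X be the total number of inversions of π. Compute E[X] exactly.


Write X = Σ X_I over the C(76, 2) = 2850 pairs i < j, with X_I the indicator of one inversion.
There are 2850 indicators.
For each fixed pair i < j, the values π(i) and π(j) are two distinct elements of {1, …, 76} in uniformly random order; by symmetry P[π(i) > π(j)] = 1/2.
By linearity: E[X] = 2850 · (1/2) = C(76, 2) · (1/2) = 2850/2 = 1425 ≈ 1425.00000.

E[X] = 1425 = 1425.00000.


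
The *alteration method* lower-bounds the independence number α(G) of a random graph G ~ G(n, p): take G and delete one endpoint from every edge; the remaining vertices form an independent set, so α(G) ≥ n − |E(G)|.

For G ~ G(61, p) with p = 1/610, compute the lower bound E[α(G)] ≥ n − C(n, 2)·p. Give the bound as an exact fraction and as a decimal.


E[|E(G)|] = C(61, 2)·p = 1830 · (1/610) = 3.
E[α(G)] ≥ n − E[|E(G)|] = 61 − 3 = 58.
Numerically: ≈ 58.000.
(This is only a lower bound; the true E[α(G)] may be larger.)

E[α(G)] ≥ 58 ≈ 58.000.


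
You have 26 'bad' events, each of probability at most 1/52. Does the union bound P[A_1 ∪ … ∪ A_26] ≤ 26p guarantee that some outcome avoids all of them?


Union bound: P[∪_{i=1}^{26} A_i] ≤ Σ_i P[A_i] ≤ 26·p = 26·(1/52) = 1/2.
Numerically: 1/2 ≈ 0.500000.
Is 1/2 < 1? YES.
Since P[∪ A_i] ≤ 1/2 < 1, the complement has P[∩ A_i^c] ≥ 1 − 1/2 = 1/2 > 0, so some outcome avoids every A_i.

26·p = 1/2 ≈ 0.500000; existence CERTIFIED by the union bound.


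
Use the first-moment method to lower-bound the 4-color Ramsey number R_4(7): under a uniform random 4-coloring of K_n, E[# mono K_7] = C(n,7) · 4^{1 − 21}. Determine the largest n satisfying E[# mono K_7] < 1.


We need C(n, 7) · 4^{1 − 21} < 1, i.e. C(n, 7) < 4^{21 − 1} = 1099511627776.
Check values of n near the boundary:
  n = 176: C(176, 7) = 919790691600; 919790691600 < 1099511627776? YES
  n = 177: C(177, 7) = 957664425960; 957664425960 < 1099511627776? YES
  n = 178: C(178, 7) = 996867063280; 996867063280 < 1099511627776? YES
  n = 179: C(179, 7) = 1037437234460; 1037437234460 < 1099511627776? YES
  n = 180: C(180, 7) = 1079414463600; 1079414463600 < 1099511627776? YES
  n = 181: C(181, 7) = 1122839183400; 1122839183400 < 1099511627776? NO
  n = 182: C(182, 7) = 1167752750736; 1167752750736 < 1099511627776? NO
  n = 183: C(183, 7) = 1214197462413; 1214197462413 < 1099511627776? NO
The largest n with C(n, 7) < 1099511627776 is n = 180 (where E[X] = 67463403975/68719476736 ≈ 0.98172). Hence R_4(7) > 180, i.e. R_4(7) ≥ 181.

Largest n = 180; hence R_4(7) > 180.


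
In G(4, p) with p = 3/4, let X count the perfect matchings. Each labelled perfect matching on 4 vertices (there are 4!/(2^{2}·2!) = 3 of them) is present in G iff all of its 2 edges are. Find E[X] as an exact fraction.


K_4 has 4!/(2^{2}·2!) = 3 labelled perfect matchings.
For each such perfect matching H, let X_H = 1 if all 2 edges of H are present in G. Then P[X_H = 1] = p^{2} = (3/4)^{2} = 9/16.
Summing the indicators: E[X] = Σ_H E[X_H] = 3 · p^{2} = 3 · 9/16 = 27/16.
Numerically: E[X] ≈ 1.6875.

E[X] = 3 · (3/4)^{2} = 27/16 ≈ 1.6875.


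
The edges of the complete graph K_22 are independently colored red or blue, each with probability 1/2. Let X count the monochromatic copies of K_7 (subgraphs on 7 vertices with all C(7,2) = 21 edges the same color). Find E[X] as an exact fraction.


Let X = Σ_S X_S over the C(22, 7) = 170544 subsets S of size 7, where X_S = 1 if the K_7 on S is monochromatic.
For a fixed S, the K_7 on S has C(7, 2) = 21 edges. P[all 21 edges red] = (1/2)^21, and likewise for blue, so P[monochromatic] = 2·(1/2)^21 = 2^{1 − 21} = 1/1048576.
Summing: E[X] = C(22, 7) · 2^{1 − 21} = 170544 · 1/1048576 = 10659/65536.
Numerically: E[X] ≈ 0.16264.

E[X] = C(22,7)·2^(1−C(7,2)) = 10659/65536 ≈ 0.16264.


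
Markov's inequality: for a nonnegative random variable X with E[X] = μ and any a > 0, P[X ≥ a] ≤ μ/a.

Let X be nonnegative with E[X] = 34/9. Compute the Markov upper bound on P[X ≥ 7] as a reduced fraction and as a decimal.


μ = E[X] = 34/9, a = 7.
Markov: P[X ≥ 7] ≤ μ/a = (34/9)/7 = 34/63.
Numerically: ≈ 0.540.
(Since a = 7 > μ = 3.778, the bound 34/63 is < 1 and informative.)

P[X ≥ 7] ≤ 34/63 ≈ 0.540.


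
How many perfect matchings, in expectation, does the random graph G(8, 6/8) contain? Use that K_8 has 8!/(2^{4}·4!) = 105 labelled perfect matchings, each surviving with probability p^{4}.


K_8 has 8!/(2^{4}·4!) = 105 labelled perfect matchings.
For each such perfect matching H, let X_H = 1 if all 4 edges of H are present in G. Then P[X_H = 1] = p^{4} = (3/4)^{4} = 81/256.
Summing the indicators: E[X] = Σ_H E[X_H] = 105 · p^{4} = 105 · 81/256 = 8505/256.
Numerically: E[X] ≈ 33.2227.

E[X] = 105 · (3/4)^{4} = 8505/256 ≈ 33.2227.


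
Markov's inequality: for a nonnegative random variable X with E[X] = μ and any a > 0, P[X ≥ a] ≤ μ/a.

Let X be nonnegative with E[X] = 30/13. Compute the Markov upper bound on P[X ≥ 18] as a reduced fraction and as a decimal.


μ = E[X] = 30/13, a = 18.
Markov: P[X ≥ 18] ≤ μ/a = (30/13)/18 = 5/39.
Numerically: ≈ 0.128.
(Since a = 18 > μ = 2.308, the bound 5/39 is < 1 and informative.)

P[X ≥ 18] ≤ 5/39 ≈ 0.128.


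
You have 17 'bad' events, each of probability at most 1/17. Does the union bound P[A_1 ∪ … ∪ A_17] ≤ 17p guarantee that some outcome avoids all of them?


Union bound: P[∪_{i=1}^{17} A_i] ≤ Σ_i P[A_i] ≤ 17·p = 17·(1/17) = 1.
Numerically: 1 ≈ 1.00000.
Is 1 < 1? NO.
Since the bound 1 is ≥ 1, the union bound is uninformative here; it does NOT by itself certify existence.

17·p = 1 ≈ 1.00000; existence NOT certified by the union bound.


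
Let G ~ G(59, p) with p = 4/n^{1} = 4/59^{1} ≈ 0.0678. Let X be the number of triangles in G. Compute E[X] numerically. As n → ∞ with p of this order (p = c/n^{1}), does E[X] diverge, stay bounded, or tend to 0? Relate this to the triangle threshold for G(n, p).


Number of potential triangles: C(59, 3) = 32509.
Each occurs with probability p³ ≈ (0.0678)³ ≈ 3.116190e-04.
By linearity: E[X] = C(59, 3)·p³ ≈ 32509 · 3.116190e-04 ≈ 10.1304.
Here α = 1, so p = 4/n is exactly at the triangle threshold p ~ 1/n. Asymptotically E[X] → c³/6 = 4³/6 = 32/3 ≈ 10.6667, a bounded constant. In this regime the triangle count is asymptotically Poisson(c³/6).

E[X] ≈ 10.1304; in regime p = Θ(1/n^{1}) E[X] stays bounded (at the triangle threshold p ~ 1/n).


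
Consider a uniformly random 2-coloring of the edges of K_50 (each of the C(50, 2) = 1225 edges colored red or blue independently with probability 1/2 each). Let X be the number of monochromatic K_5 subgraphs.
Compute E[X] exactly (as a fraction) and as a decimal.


Let X = Σ_S X_S over the C(50, 5) = 2118760 subsets S of size 5, where X_S = 1 if the K_5 on S is monochromatic.
For a fixed S, the K_5 on S has C(5, 2) = 10 edges. P[all 10 edges red] = (1/2)^10, and likewise for blue, so P[monochromatic] = 2·(1/2)^10 = 2^{1 − 10} = 1/512.
By linearity of expectation: E[X] = C(50, 5) · 2^{1 − 10} = 2118760 · 1/512 = 264845/64.
Numerically: E[X] ≈ 4138.203.

E[X] = C(50,5)·2^(1−C(5,2)) = 264845/64 ≈ 4138.203.


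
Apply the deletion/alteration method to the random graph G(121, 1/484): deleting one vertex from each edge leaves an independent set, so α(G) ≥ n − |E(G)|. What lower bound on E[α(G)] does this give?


E[|E(G)|] = C(121, 2)·p = 7260 · (1/484) = 15.
E[α(G)] ≥ n − E[|E(G)|] = 121 − 15 = 106.
Numerically: ≈ 106.000.
(This is only a lower bound; the true E[α(G)] may be larger.)

E[α(G)] ≥ 106 ≈ 106.000.


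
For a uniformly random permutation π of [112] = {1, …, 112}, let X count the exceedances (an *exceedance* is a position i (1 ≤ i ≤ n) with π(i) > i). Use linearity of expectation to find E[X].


Write X = Σ_{i=1}^{112} X_i, where X_i = 1_{π(i) > i}.
For each fixed i, π(i) is uniform over {1, …, 112} (marginal of a uniform permutation), so P[π(i) > i] = (n − i)/n. Summing: Σ_{i=1}^{112} (n − i)/n = (0 + 1 + … + 111)/112 = 112(112 − 1)/(2·112) = (112 − 1)/2.
Hence E[X] = Σ_{i=1}^{112} (112 − i)/112 = 111/2 ≈ 55.50000.

E[X] = 111/2 = 55.50000.


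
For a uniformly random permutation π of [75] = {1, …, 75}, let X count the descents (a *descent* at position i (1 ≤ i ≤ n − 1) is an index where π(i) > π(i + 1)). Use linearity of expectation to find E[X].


Write X = Σ X_I over i = 1, …, 74, with X_I the indicator of one descent.
There are 74 indicators.
For each fixed i, the pair (π(i), π(i+1)) is a uniformly random ordered pair of distinct values from {1, …, 75}; by symmetry P[π(i) > π(i+1)] = 1/2.
By linearity: E[X] = 74 · (1/2) = (75 − 1) · (1/2) = 37 ≈ 37.000000.

E[X] = 37 = 37.000000.


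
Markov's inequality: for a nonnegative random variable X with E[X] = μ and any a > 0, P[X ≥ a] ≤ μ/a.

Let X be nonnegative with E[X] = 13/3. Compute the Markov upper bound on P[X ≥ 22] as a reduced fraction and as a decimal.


μ = E[X] = 13/3, a = 22.
Markov: P[X ≥ 22] ≤ μ/a = (13/3)/22 = 13/66.
Numerically: ≈ 0.1970.
(Since a = 22 > μ = 4.3333, the bound 13/66 is < 1 and informative.)

P[X ≥ 22] ≤ 13/66 ≈ 0.1970.


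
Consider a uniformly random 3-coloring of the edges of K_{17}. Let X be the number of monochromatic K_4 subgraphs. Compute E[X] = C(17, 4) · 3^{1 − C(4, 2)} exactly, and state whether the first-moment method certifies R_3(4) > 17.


E[X] = C(17, 4) · 3^{1 − 6} = 2380 · 3^{−5} = 2380/243.
As a reduced fraction: E[X] = 2380/243 ≈ 9.7942.
Is E[X] < 1? NO.
Since E[X] ≥ 1, the first-moment bound is inconclusive at n = 17; it does NOT by itself certify R_3(4) > 17.

E[X] = 2380/243 ≈ 9.7942; E[X] ≥ 1; first-moment method inconclusive here.


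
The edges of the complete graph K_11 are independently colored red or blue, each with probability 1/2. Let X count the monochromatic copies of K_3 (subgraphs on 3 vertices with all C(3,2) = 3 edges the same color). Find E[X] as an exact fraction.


Let X = Σ_S X_S over the C(11, 3) = 165 subsets S of size 3, where X_S = 1 if the K_3 on S is monochromatic.
For a fixed S, the K_3 on S has C(3, 2) = 3 edges. P[all 3 edges red] = (1/2)^3, and likewise for blue, so P[monochromatic] = 2·(1/2)^3 = 2^{1 − 3} = 1/4.
Summing: E[X] = C(11, 3) · 2^{1 − 3} = 165 · 1/4 = 165/4.
Numerically: E[X] ≈ 41.25000.

E[X] = C(11,3)·2^(1−C(3,2)) = 165/4 ≈ 41.25000.


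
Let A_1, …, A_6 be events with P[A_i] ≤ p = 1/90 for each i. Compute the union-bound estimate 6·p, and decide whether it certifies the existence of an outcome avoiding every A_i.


Union bound: P[∪_{i=1}^{6} A_i] ≤ Σ_i P[A_i] ≤ 6·p = 6·(1/90) = 1/15.
Numerically: 1/15 ≈ 0.0666667.
Is 1/15 < 1? YES.
Since P[∪ A_i] ≤ 1/15 < 1, the complement has P[∩ A_i^c] ≥ 1 − 1/15 = 14/15 > 0, so some outcome avoids every A_i.

6·p = 1/15 ≈ 0.0666667; existence CERTIFIED by the union bound.


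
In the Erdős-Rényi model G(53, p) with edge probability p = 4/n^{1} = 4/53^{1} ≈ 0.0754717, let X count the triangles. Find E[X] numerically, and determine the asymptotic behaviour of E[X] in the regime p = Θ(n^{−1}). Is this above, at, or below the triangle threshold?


Number of potential triangles: C(53, 3) = 23426.
Each occurs with probability p³ ≈ (0.0754717)³ ≈ 4.29885073e-04.
By linearity: E[X] = C(53, 3)·p³ ≈ 23426 · 4.29885073e-04 ≈ 10.070488.
Here α = 1, so p = 4/n is exactly at the triangle threshold p ~ 1/n. Asymptotically E[X] → c³/6 = 4³/6 = 32/3 ≈ 10.666667, a bounded constant. In this regime the triangle count is asymptotically Poisson(c³/6).

E[X] ≈ 10.070488; in regime p = Θ(1/n^{1}) E[X] stays bounded (at the triangle threshold p ~ 1/n).


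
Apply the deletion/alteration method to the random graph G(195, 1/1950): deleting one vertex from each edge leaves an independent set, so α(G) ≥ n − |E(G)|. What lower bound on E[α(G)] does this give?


E[|E(G)|] = C(195, 2)·p = 18915 · (1/1950) = 97/10.
E[α(G)] ≥ n − E[|E(G)|] = 195 − 97/10 = 1853/10.
Numerically: ≈ 185.300000.
(This is only a lower bound; the true E[α(G)] may be larger.)

E[α(G)] ≥ 1853/10 ≈ 185.300000.


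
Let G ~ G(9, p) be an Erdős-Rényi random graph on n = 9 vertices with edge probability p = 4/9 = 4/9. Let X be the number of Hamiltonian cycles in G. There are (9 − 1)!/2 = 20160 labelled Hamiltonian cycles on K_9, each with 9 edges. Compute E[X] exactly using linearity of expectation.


K_9 has (9 − 1)!/2 = 20160 labelled Hamiltonian cycles.
For each such Hamiltonian cycle H, let X_H = 1 if all 9 edges of H are present in G. Then P[X_H = 1] = p^{9} = (4/9)^{9} = 262144/387420489.
By linearity: E[X] = Σ_H E[X_H] = 20160 · p^{9} = 20160 · 262144/387420489 = 587202560/43046721.
Numerically: E[X] ≈ 13.6.

E[X] = 20160 · (4/9)^{9} = 587202560/43046721 ≈ 13.6.


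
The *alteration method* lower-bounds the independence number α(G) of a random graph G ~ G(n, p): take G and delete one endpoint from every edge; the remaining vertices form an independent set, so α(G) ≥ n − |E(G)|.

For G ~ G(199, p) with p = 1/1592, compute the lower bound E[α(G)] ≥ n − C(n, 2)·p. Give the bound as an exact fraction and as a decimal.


E[|E(G)|] = C(199, 2)·p = 19701 · (1/1592) = 99/8.
E[α(G)] ≥ n − E[|E(G)|] = 199 − 99/8 = 1493/8.
Numerically: ≈ 186.6250.
(This is only a lower bound; the true E[α(G)] may be larger.)

E[α(G)] ≥ 1493/8 ≈ 186.6250.


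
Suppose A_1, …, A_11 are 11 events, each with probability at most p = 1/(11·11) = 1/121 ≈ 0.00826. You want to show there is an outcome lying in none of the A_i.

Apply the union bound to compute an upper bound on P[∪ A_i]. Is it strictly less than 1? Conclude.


Union bound: P[∪_{i=1}^{11} A_i] ≤ Σ_i P[A_i] ≤ 11·p = 11·(1/121) = 1/11.
Numerically: 1/11 ≈ 0.09091.
Is 1/11 < 1? YES.
Since P[∪ A_i] ≤ 1/11 < 1, the complement has P[∩ A_i^c] ≥ 1 − 1/11 = 10/11 > 0, so some outcome avoids every A_i.

11·p = 1/11 ≈ 0.09091; existence CERTIFIED by the union bound.


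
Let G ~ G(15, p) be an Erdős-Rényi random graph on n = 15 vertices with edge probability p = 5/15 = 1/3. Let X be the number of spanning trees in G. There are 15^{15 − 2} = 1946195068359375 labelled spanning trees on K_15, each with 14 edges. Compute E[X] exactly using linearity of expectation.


K_15 has 15^{15 − 2} = 1946195068359375 labelled spanning trees.
For each such spanning tree H, let X_H = 1 if all 14 edges of H are present in G. Then P[X_H = 1] = p^{14} = (1/3)^{14} = 1/4782969.
By linearity of expectation: E[X] = Σ_H E[X_H] = 1946195068359375 · p^{14} = 1946195068359375 · 1/4782969 = 1220703125/3.
Numerically: E[X] ≈ 4.069e+08.

E[X] = 1946195068359375 · (1/3)^{14} = 1220703125/3 ≈ 4.069e+08.


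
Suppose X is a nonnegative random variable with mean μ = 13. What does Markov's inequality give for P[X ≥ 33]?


μ = E[X] = 13, a = 33.
Markov: P[X ≥ 33] ≤ μ/a = (13)/33 = 13/33.
Numerically: ≈ 0.393939.
(Since a = 33 > μ = 13.000000, the bound 13/33 is < 1 and informative.)

P[X ≥ 33] ≤ 13/33 ≈ 0.393939.


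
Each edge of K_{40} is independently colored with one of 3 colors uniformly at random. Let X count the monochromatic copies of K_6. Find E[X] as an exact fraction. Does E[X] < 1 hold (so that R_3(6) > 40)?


E[X] = C(40, 6) · 3^{1 − 15} = 3838380 · 3^{−14} = 3838380/4782969.
As a reduced fraction: E[X] = 1279460/1594323 ≈ 0.803.
Is E[X] < 1? YES.
Since E[X] < 1, there exists a 3-coloring of K_{40} with no monochromatic K_6; hence R_3(6) > 40.

E[X] = 1279460/1594323 ≈ 0.803; E[X] < 1, so R_3(6) > 40.


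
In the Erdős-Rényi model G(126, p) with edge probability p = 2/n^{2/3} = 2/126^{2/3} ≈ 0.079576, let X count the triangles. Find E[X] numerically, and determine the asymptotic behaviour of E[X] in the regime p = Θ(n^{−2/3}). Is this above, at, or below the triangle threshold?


Number of potential triangles: C(126, 3) = 325500.
Each occurs with probability p³ ≈ (0.079576)³ ≈ 5.0390527e-04.
By linearity: E[X] = C(126, 3)·p³ ≈ 325500 · 5.0390527e-04 ≈ 164.02116.
Since α = 2/3 < 1, p = c/n^{2/3} ≫ 1/n is above the triangle threshold p ~ 1/n. Asymptotically E[X] ~ (c³/6)·n^{3(1−α)} = (2³/6)·n^{1} → ∞; triangles are abundant w.h.p.

E[X] ≈ 164.02116; in regime p = Θ(1/n^{2/3}) E[X] diverges (above the triangle threshold p ~ 1/n).


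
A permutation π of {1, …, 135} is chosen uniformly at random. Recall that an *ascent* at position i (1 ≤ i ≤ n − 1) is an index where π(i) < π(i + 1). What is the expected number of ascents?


Write X = Σ X_I over i = 1, …, 134, with X_I the indicator of one ascent.
There are 134 indicators.
For each fixed i, the pair (π(i), π(i+1)) is a uniformly random ordered pair of distinct values from {1, …, 135}; by symmetry P[π(i) < π(i+1)] = 1/2.
By linearity: E[X] = 134 · (1/2) = (135 − 1) · (1/2) = 67 ≈ 67.0000.

E[X] = 67 = 67.0000.


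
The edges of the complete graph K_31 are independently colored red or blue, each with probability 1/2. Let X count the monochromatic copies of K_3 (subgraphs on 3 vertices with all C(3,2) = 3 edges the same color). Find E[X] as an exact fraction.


Let X = Σ_S X_S over the C(31, 3) = 4495 subsets S of size 3, where X_S = 1 if the K_3 on S is monochromatic.
For a fixed S, the K_3 on S has C(3, 2) = 3 edges. P[all 3 edges red] = (1/2)^3, and likewise for blue, so P[monochromatic] = 2·(1/2)^3 = 2^{1 − 3} = 1/4.
By linearity of expectation: E[X] = C(31, 3) · 2^{1 − 3} = 4495 · 1/4 = 4495/4.
Numerically: E[X] ≈ 1123.750.

E[X] = C(31,3)·2^(1−C(3,2)) = 4495/4 ≈ 1123.750.


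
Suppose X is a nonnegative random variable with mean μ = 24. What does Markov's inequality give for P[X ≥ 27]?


μ = E[X] = 24, a = 27.
Markov: P[X ≥ 27] ≤ μ/a = (24)/27 = 8/9.
Numerically: ≈ 0.888889.
(Since a = 27 > μ = 24.000000, the bound 8/9 is < 1 and informative.)

P[X ≥ 27] ≤ 8/9 ≈ 0.888889.
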